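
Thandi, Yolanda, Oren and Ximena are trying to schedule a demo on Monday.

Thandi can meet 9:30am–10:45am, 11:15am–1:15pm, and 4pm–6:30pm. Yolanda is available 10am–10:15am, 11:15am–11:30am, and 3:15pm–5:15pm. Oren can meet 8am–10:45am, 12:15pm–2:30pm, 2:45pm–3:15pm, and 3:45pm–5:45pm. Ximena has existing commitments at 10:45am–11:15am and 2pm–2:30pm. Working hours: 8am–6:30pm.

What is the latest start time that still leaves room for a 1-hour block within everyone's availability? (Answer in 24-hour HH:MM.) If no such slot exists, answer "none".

16:15

Ximena free within 08:00–18:30: 08:00–10:45, 11:15–14:00, 14:30–18:30.
Thandi ∩ Yolanda: 10:00–10:15, 11:15–11:30, 16:00–17:15.
Thandi ∩ Yolanda ∩ Oren: 10:00–10:15, 16:00–17:15.
Thandi ∩ Yolanda ∩ Oren ∩ Ximena: 10:00–10:15, 16:00–17:15.
Windows ≥ 60 min: 16:00–17:15.
Latest start in the last window 16:00–17:15 is 17:15 − 60 min = 16:15.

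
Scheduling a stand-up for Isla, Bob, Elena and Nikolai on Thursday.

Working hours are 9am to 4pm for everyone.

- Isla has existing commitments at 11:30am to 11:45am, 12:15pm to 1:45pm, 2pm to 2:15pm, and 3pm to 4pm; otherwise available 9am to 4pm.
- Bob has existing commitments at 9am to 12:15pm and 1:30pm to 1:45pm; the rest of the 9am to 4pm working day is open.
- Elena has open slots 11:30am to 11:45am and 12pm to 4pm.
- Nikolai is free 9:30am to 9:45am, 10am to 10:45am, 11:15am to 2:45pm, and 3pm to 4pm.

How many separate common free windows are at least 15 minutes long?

2

Isla free within 09:00–16:00: 09:00–11:30, 11:45–12:15, 13:45–14:00, 14:15–15:00.
Bob free within 09:00–16:00: 12:15–13:30, 13:45–16:00.
Isla ∩ Bob: 13:45–14:00, 14:15–15:00.
Isla ∩ Bob ∩ Elena: 13:45–14:00, 14:15–15:00.
Isla ∩ Bob ∩ Elena ∩ Nikolai: 13:45–14:00, 14:15–14:45.
Windows ≥ 15 min: 13:45–14:00, 14:15–14:45.
That's 2 windows.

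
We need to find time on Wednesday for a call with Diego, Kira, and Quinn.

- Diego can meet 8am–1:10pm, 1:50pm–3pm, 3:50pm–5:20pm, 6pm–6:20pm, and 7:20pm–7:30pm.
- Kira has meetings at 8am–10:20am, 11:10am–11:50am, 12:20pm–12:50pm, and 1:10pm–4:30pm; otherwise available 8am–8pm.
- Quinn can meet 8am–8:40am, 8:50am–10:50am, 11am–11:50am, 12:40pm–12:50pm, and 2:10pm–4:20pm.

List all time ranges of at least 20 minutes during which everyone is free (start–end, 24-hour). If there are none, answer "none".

10:20–10:50

Kira free within 08:00–20:00: 10:20–11:10, 11:50–12:20, 12:50–13:10, 16:30–20:00.
Diego ∩ Kira: 10:20–11:10, 11:50–12:20, 12:50–13:10, 16:30–17:20, 18:00–18:20, 19:20–19:30.
Diego ∩ Kira ∩ Quinn: 10:20–10:50, 11:00–11:10.
Windows ≥ 20 min: 10:20–10:50.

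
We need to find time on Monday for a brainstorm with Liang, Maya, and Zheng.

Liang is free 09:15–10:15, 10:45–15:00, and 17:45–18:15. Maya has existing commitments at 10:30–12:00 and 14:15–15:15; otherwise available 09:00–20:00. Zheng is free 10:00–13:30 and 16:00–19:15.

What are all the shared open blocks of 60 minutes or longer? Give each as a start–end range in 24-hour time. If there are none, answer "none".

12:00–13:30

Maya free within 09:00–20:00: 09:00–10:30, 12:00–14:15, 15:15–20:00.
Liang ∩ Maya: 09:15–10:15, 12:00–14:15, 17:45–18:15.
Liang ∩ Maya ∩ Zheng: 10:00–10:15, 12:00–13:30, 17:45–18:15.
Windows ≥ 60 min: 12:00–13:30.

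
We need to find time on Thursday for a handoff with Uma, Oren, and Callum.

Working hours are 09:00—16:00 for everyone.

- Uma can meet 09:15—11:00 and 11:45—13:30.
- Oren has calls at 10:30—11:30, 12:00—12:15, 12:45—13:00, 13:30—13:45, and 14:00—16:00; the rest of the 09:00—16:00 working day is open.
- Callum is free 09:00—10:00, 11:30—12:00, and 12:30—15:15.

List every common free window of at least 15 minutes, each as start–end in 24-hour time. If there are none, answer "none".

09:15–10:00, 11:45–12:00, 12:30–12:45, 13:00–13:30

Oren free within 09:00–16:00: 09:00–10:30, 11:30–12:00, 12:15–12:45, 13:00–13:30, 13:45–14:00.
Uma ∩ Oren: 09:15–10:30, 11:45–12:00, 12:15–12:45, 13:00–13:30.
Uma ∩ Oren ∩ Callum: 09:15–10:00, 11:45–12:00, 12:30–12:45, 13:00–13:30.
Windows ≥ 15 min: 09:15–10:00, 11:45–12:00, 12:30–12:45, 13:00–13:30.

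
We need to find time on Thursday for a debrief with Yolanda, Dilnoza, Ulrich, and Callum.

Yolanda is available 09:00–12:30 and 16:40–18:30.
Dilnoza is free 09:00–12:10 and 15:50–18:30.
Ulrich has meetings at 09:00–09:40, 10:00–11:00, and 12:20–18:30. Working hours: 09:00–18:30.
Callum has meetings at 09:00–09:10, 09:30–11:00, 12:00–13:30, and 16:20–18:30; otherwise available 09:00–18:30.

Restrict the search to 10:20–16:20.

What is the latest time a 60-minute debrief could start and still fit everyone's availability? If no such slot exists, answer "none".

Ulrich free within 09:00–18:30: 09:40–10:00, 11:00–12:20.
Callum free within 09:00–18:30: 09:10–09:30, 11:00–12:00, 13:30–16:20.
Yolanda ∩ Dilnoza: 09:00–12:10, 16:40–18:30.
Yolanda ∩ Dilnoza ∩ Ulrich: 09:40–10:00, 11:00–12:10.
Yolanda ∩ Dilnoza ∩ Ulrich ∩ Callum: 11:00–12:00.
Restricted to 10:20–16:20: 11:00–12:00.
Windows ≥ 60 min: 11:00–12:00.
Latest start in the last window 11:00–12:00 is 12:00 − 60 min = 11:00.

11:00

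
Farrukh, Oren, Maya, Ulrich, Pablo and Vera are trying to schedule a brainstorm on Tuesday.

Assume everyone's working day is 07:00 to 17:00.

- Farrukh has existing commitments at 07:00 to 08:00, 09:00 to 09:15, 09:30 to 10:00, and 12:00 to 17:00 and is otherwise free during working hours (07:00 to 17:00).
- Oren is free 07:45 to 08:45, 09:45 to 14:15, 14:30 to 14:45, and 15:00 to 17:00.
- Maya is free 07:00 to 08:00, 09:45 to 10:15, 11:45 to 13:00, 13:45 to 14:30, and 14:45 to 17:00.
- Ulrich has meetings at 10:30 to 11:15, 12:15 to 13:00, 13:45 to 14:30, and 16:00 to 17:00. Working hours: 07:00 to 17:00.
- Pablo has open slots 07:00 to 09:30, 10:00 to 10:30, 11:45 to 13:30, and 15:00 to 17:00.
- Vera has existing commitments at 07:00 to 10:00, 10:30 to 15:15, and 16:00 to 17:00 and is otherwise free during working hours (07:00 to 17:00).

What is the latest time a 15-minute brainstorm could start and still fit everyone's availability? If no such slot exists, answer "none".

Farrukh free within 07:00–17:00: 08:00–09:00, 09:15–09:30, 10:00–12:00.
Ulrich free within 07:00–17:00: 07:00–10:30, 11:15–12:15, 13:00–13:45, 14:30–16:00.
Vera free within 07:00–17:00: 10:00–10:30, 15:15–16:00.
Farrukh ∩ Oren: 08:00–08:45, 10:00–12:00.
Farrukh ∩ Oren ∩ Maya: 10:00–10:15, 11:45–12:00.
Farrukh ∩ Oren ∩ Maya ∩ Ulrich: 10:00–10:15, 11:45–12:00.
Farrukh ∩ Oren ∩ Maya ∩ Ulrich ∩ Pablo: 10:00–10:15, 11:45–12:00.
Farrukh ∩ Oren ∩ Maya ∩ Ulrich ∩ Pablo ∩ Vera: 10:00–10:15.
Windows ≥ 15 min: 10:00–10:15.
Latest start in the last window 10:00–10:15 is 10:15 − 15 min = 10:00.

10:00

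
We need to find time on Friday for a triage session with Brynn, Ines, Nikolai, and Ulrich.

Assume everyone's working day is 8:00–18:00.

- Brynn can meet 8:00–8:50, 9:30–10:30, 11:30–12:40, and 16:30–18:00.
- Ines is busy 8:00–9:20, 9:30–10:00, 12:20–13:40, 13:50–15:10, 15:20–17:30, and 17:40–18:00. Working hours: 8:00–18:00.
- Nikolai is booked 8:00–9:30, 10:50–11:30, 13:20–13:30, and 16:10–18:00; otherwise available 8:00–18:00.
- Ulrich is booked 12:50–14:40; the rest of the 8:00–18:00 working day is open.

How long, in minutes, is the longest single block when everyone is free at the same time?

Ines free within 08:00–18:00: 09:20–09:30, 10:00–12:20, 13:40–13:50, 15:10–15:20, 17:30–17:40.
Nikolai free within 08:00–18:00: 09:30–10:50, 11:30–13:20, 13:30–16:10.
Ulrich free within 08:00–18:00: 08:00–12:50, 14:40–18:00.
Brynn ∩ Ines: 10:00–10:30, 11:30–12:20, 17:30–17:40.
Brynn ∩ Ines ∩ Nikolai: 10:00–10:30, 11:30–12:20.
Brynn ∩ Ines ∩ Nikolai ∩ Ulrich: 10:00–10:30, 11:30–12:20.
Common window lengths: 30, 50 min; longest is 50.

50 minutes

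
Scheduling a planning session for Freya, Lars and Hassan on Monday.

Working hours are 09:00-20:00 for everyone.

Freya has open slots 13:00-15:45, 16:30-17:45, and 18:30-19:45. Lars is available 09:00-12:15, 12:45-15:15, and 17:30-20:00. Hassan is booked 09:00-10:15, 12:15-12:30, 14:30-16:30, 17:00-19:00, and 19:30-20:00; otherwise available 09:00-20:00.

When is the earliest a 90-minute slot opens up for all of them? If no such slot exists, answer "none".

13:00

Hassan free within 09:00–20:00: 10:15–12:15, 12:30–14:30, 16:30–17:00, 19:00–19:30.
Freya ∩ Lars: 13:00–15:15, 17:30–17:45, 18:30–19:45.
Freya ∩ Lars ∩ Hassan: 13:00–14:30, 19:00–19:30.
Windows ≥ 90 min: 13:00–14:30.
Earliest such window starts at 13:00.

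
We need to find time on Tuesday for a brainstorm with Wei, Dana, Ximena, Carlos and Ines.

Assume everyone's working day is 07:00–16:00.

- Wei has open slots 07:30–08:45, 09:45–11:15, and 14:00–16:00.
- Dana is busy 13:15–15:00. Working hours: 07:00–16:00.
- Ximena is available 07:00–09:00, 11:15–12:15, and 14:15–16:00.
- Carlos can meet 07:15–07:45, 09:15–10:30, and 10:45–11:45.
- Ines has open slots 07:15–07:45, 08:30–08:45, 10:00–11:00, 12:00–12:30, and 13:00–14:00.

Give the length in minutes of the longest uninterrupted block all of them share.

Dana free within 07:00–16:00: 07:00–13:15, 15:00–16:00.
Wei ∩ Dana: 07:30–08:45, 09:45–11:15, 15:00–16:00.
Wei ∩ Dana ∩ Ximena: 07:30–08:45, 15:00–16:00.
Wei ∩ Dana ∩ Ximena ∩ Carlos: 07:30–07:45.
Wei ∩ Dana ∩ Ximena ∩ Carlos ∩ Ines: 07:30–07:45.
Single common window of 15 minutes.

15 minutes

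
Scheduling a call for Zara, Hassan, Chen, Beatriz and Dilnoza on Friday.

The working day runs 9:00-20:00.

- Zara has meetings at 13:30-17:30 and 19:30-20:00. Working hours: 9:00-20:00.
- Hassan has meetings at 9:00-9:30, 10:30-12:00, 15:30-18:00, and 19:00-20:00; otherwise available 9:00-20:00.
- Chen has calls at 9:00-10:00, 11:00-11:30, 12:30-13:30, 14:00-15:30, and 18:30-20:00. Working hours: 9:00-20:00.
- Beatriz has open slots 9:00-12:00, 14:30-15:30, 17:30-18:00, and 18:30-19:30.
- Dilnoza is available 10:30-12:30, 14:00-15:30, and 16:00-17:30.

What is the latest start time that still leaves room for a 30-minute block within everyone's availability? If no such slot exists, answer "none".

Zara free within 09:00–20:00: 09:00–13:30, 17:30–19:30.
Hassan free within 09:00–20:00: 09:30–10:30, 12:00–15:30, 18:00–19:00.
Chen free within 09:00–20:00: 10:00–11:00, 11:30–12:30, 13:30–14:00, 15:30–18:30.
Zara ∩ Hassan: 09:30–10:30, 12:00–13:30, 18:00–19:00.
Zara ∩ Hassan ∩ Chen: 10:00–10:30, 12:00–12:30, 18:00–18:30.
Zara ∩ Hassan ∩ Chen ∩ Beatriz: 10:00–10:30.
Zara ∩ Hassan ∩ Chen ∩ Beatriz ∩ Dilnoza: (none).
Windows ≥ 30 min: (none).

none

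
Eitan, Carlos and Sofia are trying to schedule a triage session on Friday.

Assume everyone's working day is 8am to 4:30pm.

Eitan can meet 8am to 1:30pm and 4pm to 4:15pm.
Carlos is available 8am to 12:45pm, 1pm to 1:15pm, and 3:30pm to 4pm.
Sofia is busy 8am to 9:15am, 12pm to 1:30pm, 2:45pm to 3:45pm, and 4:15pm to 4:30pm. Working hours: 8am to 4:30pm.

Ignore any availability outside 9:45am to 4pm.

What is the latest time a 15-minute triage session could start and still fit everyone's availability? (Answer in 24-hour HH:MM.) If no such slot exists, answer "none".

11:45

Sofia free within 08:00–16:30: 09:15–12:00, 13:30–14:45, 15:45–16:15.
Eitan ∩ Carlos: 08:00–12:45, 13:00–13:15.
Eitan ∩ Carlos ∩ Sofia: 09:15–12:00.
Restricted to 09:45–16:00: 09:45–12:00.
Windows ≥ 15 min: 09:45–12:00.
Latest start in the last window 09:45–12:00 is 12:00 − 15 min = 11:45.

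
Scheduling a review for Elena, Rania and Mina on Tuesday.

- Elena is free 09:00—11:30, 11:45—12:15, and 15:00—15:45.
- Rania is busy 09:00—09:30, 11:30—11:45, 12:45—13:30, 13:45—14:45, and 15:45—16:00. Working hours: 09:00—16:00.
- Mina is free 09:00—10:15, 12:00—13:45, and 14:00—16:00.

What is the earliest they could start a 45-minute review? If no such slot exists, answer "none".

Rania free within 09:00–16:00: 09:30–11:30, 11:45–12:45, 13:30–13:45, 14:45–15:45.
Elena ∩ Rania: 09:30–11:30, 11:45–12:15, 15:00–15:45.
Elena ∩ Rania ∩ Mina: 09:30–10:15, 12:00–12:15, 15:00–15:45.
Windows ≥ 45 min: 09:30–10:15, 15:00–15:45.
Earliest such window starts at 09:30.

09:30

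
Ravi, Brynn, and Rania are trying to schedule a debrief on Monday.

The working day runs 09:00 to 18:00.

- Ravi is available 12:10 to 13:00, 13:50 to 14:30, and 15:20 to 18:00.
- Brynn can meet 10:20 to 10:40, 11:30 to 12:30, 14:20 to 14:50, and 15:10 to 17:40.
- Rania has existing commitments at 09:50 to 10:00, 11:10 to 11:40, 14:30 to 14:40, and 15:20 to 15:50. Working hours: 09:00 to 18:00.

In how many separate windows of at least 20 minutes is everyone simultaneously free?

Rania free within 09:00–18:00: 09:00–09:50, 10:00–11:10, 11:40–14:30, 14:40–15:20, 15:50–18:00.
Ravi ∩ Brynn: 12:10–12:30, 14:20–14:30, 15:20–17:40.
Ravi ∩ Brynn ∩ Rania: 12:10–12:30, 14:20–14:30, 15:50–17:40.
Windows ≥ 20 min: 12:10–12:30, 15:50–17:40.
That's 2 windows.

2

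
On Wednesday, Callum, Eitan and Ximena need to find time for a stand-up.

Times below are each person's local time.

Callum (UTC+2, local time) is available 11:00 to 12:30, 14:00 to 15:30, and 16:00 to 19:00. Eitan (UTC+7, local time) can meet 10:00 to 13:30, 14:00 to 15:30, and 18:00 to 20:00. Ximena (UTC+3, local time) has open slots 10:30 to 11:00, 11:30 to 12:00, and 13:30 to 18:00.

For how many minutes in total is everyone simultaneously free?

Callum → UTC: 09:00–10:30, 12:00–13:30, 14:00–17:00.
Eitan → UTC: 03:00–06:30, 07:00–08:30, 11:00–13:00.
Ximena → UTC: 07:30–08:00, 08:30–09:00, 10:30–15:00.
Callum ∩ Eitan: 12:00–13:00.
Callum ∩ Eitan ∩ Ximena: 12:00–13:00.
Total common minutes: 60.

60 minutes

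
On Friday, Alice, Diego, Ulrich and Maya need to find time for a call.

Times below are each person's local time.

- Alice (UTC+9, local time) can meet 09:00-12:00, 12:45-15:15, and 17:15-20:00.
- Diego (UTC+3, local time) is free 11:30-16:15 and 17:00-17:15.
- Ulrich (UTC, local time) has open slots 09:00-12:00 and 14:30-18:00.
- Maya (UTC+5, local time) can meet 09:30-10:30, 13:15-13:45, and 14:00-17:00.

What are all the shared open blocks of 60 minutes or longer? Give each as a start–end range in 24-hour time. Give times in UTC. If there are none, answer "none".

Alice → UTC: 00:00–03:00, 03:45–06:15, 08:15–11:00.
Diego → UTC: 08:30–13:15, 14:00–14:15.
Ulrich → UTC: 09:00–12:00, 14:30–18:00.
Maya → UTC: 04:30–05:30, 08:15–08:45, 09:00–12:00.
Alice ∩ Diego: 08:30–11:00.
Alice ∩ Diego ∩ Ulrich: 09:00–11:00.
Alice ∩ Diego ∩ Ulrich ∩ Maya: 09:00–11:00.
Windows ≥ 60 min: 09:00–11:00.

09:00–11:00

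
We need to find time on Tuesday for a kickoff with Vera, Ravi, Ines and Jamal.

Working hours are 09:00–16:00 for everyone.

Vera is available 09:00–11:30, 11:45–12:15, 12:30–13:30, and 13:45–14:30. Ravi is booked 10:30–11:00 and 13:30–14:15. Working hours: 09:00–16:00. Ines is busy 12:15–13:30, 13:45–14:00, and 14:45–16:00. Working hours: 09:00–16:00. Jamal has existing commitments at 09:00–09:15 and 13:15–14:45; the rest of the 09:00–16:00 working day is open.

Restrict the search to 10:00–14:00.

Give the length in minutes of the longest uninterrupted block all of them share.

Ravi free within 09:00–16:00: 09:00–10:30, 11:00–13:30, 14:15–16:00.
Ines free within 09:00–16:00: 09:00–12:15, 13:30–13:45, 14:00–14:45.
Jamal free within 09:00–16:00: 09:15–13:15, 14:45–16:00.
Vera ∩ Ravi: 09:00–10:30, 11:00–11:30, 11:45–12:15, 12:30–13:30, 14:15–14:30.
Vera ∩ Ravi ∩ Ines: 09:00–10:30, 11:00–11:30, 11:45–12:15, 14:15–14:30.
Vera ∩ Ravi ∩ Ines ∩ Jamal: 09:15–10:30, 11:00–11:30, 11:45–12:15.
Restricted to 10:00–14:00: 10:00–10:30, 11:00–11:30, 11:45–12:15.
Common window lengths: 30, 30, 30 min; longest is 30.

30 minutes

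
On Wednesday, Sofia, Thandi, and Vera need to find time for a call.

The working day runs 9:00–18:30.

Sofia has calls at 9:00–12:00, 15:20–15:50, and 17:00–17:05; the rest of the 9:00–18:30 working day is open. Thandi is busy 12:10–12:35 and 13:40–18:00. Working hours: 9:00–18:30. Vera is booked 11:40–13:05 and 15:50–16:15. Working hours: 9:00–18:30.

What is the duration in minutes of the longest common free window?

35 minutes

Sofia free within 09:00–18:30: 12:00–15:20, 15:50–17:00, 17:05–18:30.
Thandi free within 09:00–18:30: 09:00–12:10, 12:35–13:40, 18:00–18:30.
Vera free within 09:00–18:30: 09:00–11:40, 13:05–15:50, 16:15–18:30.
Sofia ∩ Thandi: 12:00–12:10, 12:35–13:40, 18:00–18:30.
Sofia ∩ Thandi ∩ Vera: 13:05–13:40, 18:00–18:30.
Common window lengths: 35, 30 min; longest is 35.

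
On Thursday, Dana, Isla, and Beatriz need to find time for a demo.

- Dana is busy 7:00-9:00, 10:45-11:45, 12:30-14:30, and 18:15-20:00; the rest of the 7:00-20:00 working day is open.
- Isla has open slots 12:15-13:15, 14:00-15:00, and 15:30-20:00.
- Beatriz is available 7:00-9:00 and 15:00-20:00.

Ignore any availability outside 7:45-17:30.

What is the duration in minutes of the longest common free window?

Dana free within 07:00–20:00: 09:00–10:45, 11:45–12:30, 14:30–18:15.
Dana ∩ Isla: 12:15–12:30, 14:30–15:00, 15:30–18:15.
Dana ∩ Isla ∩ Beatriz: 15:30–18:15.
Restricted to 07:45–17:30: 15:30–17:30.
Single common window of 120 minutes.

120 minutes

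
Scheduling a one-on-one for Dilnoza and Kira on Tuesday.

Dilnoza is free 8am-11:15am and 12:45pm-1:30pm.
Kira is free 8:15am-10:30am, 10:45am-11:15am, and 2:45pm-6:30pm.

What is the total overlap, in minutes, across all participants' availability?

Dilnoza ∩ Kira: 08:15–10:30, 10:45–11:15.
Total common minutes: 135 + 30 = 165.

165 minutes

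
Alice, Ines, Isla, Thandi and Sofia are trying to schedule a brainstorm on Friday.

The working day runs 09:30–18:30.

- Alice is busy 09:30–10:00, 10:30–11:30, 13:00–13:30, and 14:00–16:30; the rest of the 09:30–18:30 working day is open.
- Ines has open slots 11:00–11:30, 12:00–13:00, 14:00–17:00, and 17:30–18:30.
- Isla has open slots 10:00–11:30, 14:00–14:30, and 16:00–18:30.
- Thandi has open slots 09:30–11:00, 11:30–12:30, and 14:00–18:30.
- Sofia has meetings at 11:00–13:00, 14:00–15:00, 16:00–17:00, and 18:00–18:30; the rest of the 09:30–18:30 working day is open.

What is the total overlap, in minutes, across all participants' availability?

30 minutes

Alice free within 09:30–18:30: 10:00–10:30, 11:30–13:00, 13:30–14:00, 16:30–18:30.
Sofia free within 09:30–18:30: 09:30–11:00, 13:00–14:00, 15:00–16:00, 17:00–18:00.
Alice ∩ Ines: 12:00–13:00, 16:30–17:00, 17:30–18:30.
Alice ∩ Ines ∩ Isla: 16:30–17:00, 17:30–18:30.
Alice ∩ Ines ∩ Isla ∩ Thandi: 16:30–17:00, 17:30–18:30.
Alice ∩ Ines ∩ Isla ∩ Thandi ∩ Sofia: 17:30–18:00.
Total common minutes: 30.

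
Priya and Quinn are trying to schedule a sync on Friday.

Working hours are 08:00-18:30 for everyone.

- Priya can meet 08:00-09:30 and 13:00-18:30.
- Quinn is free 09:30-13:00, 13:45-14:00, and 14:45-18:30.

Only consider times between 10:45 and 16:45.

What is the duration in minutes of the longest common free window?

Priya ∩ Quinn: 13:45–14:00, 14:45–18:30.
Restricted to 10:45–16:45: 13:45–14:00, 14:45–16:45.
Common window lengths: 15, 120 min; longest is 120.

120 minutes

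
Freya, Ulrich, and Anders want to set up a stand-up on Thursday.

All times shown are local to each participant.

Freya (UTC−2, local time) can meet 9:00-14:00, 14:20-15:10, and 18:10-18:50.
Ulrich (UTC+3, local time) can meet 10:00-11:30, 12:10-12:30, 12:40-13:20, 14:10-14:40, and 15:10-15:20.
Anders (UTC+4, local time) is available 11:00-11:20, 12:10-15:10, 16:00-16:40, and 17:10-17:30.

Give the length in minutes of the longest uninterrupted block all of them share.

Freya → UTC: 11:00–16:00, 16:20–17:10, 20:10–20:50.
Ulrich → UTC: 07:00–08:30, 09:10–09:30, 09:40–10:20, 11:10–11:40, 12:10–12:20.
Anders → UTC: 07:00–07:20, 08:10–11:10, 12:00–12:40, 13:10–13:30.
Freya ∩ Ulrich: 11:10–11:40, 12:10–12:20.
Freya ∩ Ulrich ∩ Anders: 12:10–12:20.
Single common window of 10 minutes.

10 minutes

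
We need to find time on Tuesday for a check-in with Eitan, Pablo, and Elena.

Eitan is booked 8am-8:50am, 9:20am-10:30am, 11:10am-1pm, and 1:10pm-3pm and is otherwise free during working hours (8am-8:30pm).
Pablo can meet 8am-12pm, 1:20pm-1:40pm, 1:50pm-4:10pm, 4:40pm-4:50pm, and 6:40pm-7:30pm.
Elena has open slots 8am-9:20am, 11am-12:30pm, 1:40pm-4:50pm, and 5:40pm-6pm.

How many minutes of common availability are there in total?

Eitan free within 08:00–20:30: 08:50–09:20, 10:30–11:10, 13:00–13:10, 15:00–20:30.
Eitan ∩ Pablo: 08:50–09:20, 10:30–11:10, 15:00–16:10, 16:40–16:50, 18:40–19:30.
Eitan ∩ Pablo ∩ Elena: 08:50–09:20, 11:00–11:10, 15:00–16:10, 16:40–16:50.
Total common minutes: 30 + 10 + 70 + 10 = 120.

120 minutes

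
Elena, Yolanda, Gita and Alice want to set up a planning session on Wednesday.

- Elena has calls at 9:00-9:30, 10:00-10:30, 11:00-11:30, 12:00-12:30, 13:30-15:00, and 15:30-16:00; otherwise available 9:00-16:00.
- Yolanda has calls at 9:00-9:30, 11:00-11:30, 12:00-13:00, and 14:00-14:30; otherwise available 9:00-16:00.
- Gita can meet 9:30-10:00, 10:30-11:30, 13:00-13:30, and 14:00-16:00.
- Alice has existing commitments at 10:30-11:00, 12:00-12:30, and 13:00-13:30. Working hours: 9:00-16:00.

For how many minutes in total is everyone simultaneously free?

60 minutes

Elena free within 09:00–16:00: 09:30–10:00, 10:30–11:00, 11:30–12:00, 12:30–13:30, 15:00–15:30.
Yolanda free within 09:00–16:00: 09:30–11:00, 11:30–12:00, 13:00–14:00, 14:30–16:00.
Alice free within 09:00–16:00: 09:00–10:30, 11:00–12:00, 12:30–13:00, 13:30–16:00.
Elena ∩ Yolanda: 09:30–10:00, 10:30–11:00, 11:30–12:00, 13:00–13:30, 15:00–15:30.
Elena ∩ Yolanda ∩ Gita: 09:30–10:00, 10:30–11:00, 13:00–13:30, 15:00–15:30.
Elena ∩ Yolanda ∩ Gita ∩ Alice: 09:30–10:00, 15:00–15:30.
Total common minutes: 30 + 30 = 60.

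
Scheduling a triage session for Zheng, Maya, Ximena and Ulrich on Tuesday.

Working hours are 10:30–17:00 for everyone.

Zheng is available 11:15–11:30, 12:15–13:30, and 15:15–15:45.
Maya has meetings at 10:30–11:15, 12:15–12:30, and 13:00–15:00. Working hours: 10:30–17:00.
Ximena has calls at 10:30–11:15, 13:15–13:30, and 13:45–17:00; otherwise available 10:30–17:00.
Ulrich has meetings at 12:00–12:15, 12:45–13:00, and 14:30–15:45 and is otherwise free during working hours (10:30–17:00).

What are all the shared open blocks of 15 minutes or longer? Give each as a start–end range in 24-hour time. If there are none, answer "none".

11:15–11:30, 12:30–12:45

Maya free within 10:30–17:00: 11:15–12:15, 12:30–13:00, 15:00–17:00.
Ximena free within 10:30–17:00: 11:15–13:15, 13:30–13:45.
Ulrich free within 10:30–17:00: 10:30–12:00, 12:15–12:45, 13:00–14:30, 15:45–17:00.
Zheng ∩ Maya: 11:15–11:30, 12:30–13:00, 15:15–15:45.
Zheng ∩ Maya ∩ Ximena: 11:15–11:30, 12:30–13:00.
Zheng ∩ Maya ∩ Ximena ∩ Ulrich: 11:15–11:30, 12:30–12:45.
Windows ≥ 15 min: 11:15–11:30, 12:30–12:45.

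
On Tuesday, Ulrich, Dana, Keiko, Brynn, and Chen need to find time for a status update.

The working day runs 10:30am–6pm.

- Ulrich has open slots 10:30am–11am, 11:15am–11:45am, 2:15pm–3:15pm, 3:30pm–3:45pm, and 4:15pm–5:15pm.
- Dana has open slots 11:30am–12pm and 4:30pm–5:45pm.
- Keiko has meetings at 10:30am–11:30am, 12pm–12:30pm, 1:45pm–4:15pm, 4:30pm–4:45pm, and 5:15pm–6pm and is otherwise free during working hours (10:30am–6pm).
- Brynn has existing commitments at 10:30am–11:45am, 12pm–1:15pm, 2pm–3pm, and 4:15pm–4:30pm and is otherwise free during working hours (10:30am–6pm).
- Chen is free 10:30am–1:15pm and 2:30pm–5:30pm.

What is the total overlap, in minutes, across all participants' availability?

30 minutes

Keiko free within 10:30–18:00: 11:30–12:00, 12:30–13:45, 16:15–16:30, 16:45–17:15.
Brynn free within 10:30–18:00: 11:45–12:00, 13:15–14:00, 15:00–16:15, 16:30–18:00.
Ulrich ∩ Dana: 11:30–11:45, 16:30–17:15.
Ulrich ∩ Dana ∩ Keiko: 11:30–11:45, 16:45–17:15.
Ulrich ∩ Dana ∩ Keiko ∩ Brynn: 16:45–17:15.
Ulrich ∩ Dana ∩ Keiko ∩ Brynn ∩ Chen: 16:45–17:15.
Total common minutes: 30.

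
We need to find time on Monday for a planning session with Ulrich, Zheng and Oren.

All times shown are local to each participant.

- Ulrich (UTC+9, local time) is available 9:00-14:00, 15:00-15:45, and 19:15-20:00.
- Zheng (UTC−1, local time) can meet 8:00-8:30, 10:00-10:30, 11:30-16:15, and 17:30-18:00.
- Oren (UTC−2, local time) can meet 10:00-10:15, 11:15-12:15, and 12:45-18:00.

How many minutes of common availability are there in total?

Ulrich → UTC: 00:00–05:00, 06:00–06:45, 10:15–11:00.
Zheng → UTC: 09:00–09:30, 11:00–11:30, 12:30–17:15, 18:30–19:00.
Oren → UTC: 12:00–12:15, 13:15–14:15, 14:45–20:00.
Ulrich ∩ Zheng: (none).
Ulrich ∩ Zheng ∩ Oren: (none).
Total common minutes: 0.

0 minutes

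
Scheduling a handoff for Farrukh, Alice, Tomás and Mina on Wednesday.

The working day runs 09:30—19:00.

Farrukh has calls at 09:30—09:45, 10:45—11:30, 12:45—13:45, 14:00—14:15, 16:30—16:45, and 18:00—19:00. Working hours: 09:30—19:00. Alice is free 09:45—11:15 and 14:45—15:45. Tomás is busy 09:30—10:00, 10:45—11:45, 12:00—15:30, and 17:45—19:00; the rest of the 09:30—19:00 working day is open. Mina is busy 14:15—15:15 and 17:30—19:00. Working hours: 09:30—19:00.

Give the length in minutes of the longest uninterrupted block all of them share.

Farrukh free within 09:30–19:00: 09:45–10:45, 11:30–12:45, 13:45–14:00, 14:15–16:30, 16:45–18:00.
Tomás free within 09:30–19:00: 10:00–10:45, 11:45–12:00, 15:30–17:45.
Mina free within 09:30–19:00: 09:30–14:15, 15:15–17:30.
Farrukh ∩ Alice: 09:45–10:45, 14:45–15:45.
Farrukh ∩ Alice ∩ Tomás: 10:00–10:45, 15:30–15:45.
Farrukh ∩ Alice ∩ Tomás ∩ Mina: 10:00–10:45, 15:30–15:45.
Common window lengths: 45, 15 min; longest is 45.

45 minutes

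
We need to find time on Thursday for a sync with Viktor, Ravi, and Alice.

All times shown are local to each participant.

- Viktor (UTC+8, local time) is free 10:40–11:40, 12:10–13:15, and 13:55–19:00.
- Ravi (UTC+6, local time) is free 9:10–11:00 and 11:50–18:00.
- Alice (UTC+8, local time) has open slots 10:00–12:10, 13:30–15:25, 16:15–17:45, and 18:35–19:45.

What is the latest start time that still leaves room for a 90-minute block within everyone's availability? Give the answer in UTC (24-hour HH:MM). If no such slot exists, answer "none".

Viktor → UTC: 02:40–03:40, 04:10–05:15, 05:55–11:00.
Ravi → UTC: 03:10–05:00, 05:50–12:00.
Alice → UTC: 02:00–04:10, 05:30–07:25, 08:15–09:45, 10:35–11:45.
Viktor ∩ Ravi: 03:10–03:40, 04:10–05:00, 05:55–11:00.
Viktor ∩ Ravi ∩ Alice: 03:10–03:40, 05:55–07:25, 08:15–09:45, 10:35–11:00.
Windows ≥ 90 min: 05:55–07:25, 08:15–09:45.
Latest start in the last window 08:15–09:45 is 09:45 − 90 min = 08:15.

08:15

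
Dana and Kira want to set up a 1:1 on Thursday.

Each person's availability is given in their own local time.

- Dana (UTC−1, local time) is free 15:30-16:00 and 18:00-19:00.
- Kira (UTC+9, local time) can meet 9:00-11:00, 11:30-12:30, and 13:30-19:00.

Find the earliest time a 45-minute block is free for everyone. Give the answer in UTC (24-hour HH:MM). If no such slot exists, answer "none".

none

Dana → UTC: 16:30–17:00, 19:00–20:00.
Kira → UTC: 00:00–02:00, 02:30–03:30, 04:30–10:00.
Dana ∩ Kira: (none).
Windows ≥ 45 min: (none).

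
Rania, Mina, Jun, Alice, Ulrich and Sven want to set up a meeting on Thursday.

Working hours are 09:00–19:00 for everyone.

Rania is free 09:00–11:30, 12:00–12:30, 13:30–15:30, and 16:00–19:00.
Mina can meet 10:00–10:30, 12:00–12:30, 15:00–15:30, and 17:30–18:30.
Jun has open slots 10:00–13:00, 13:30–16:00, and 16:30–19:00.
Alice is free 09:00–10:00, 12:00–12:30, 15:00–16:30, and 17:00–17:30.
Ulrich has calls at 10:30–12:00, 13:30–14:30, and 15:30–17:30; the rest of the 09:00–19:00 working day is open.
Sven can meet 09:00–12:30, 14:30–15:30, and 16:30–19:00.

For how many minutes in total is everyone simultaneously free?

60 minutes

Ulrich free within 09:00–19:00: 09:00–10:30, 12:00–13:30, 14:30–15:30, 17:30–19:00.
Rania ∩ Mina: 10:00–10:30, 12:00–12:30, 15:00–15:30, 17:30–18:30.
Rania ∩ Mina ∩ Jun: 10:00–10:30, 12:00–12:30, 15:00–15:30, 17:30–18:30.
Rania ∩ Mina ∩ Jun ∩ Alice: 12:00–12:30, 15:00–15:30.
Rania ∩ Mina ∩ Jun ∩ Alice ∩ Ulrich: 12:00–12:30, 15:00–15:30.
Rania ∩ Mina ∩ Jun ∩ Alice ∩ Ulrich ∩ Sven: 12:00–12:30, 15:00–15:30.
Total common minutes: 30 + 30 = 60.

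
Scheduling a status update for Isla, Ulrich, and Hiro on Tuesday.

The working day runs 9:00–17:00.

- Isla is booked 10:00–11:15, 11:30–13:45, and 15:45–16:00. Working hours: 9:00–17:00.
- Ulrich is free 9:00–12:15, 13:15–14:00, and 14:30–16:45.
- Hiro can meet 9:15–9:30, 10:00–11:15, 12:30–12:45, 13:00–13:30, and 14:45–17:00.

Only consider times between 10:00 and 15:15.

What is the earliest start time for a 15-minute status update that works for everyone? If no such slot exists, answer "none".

14:45

Isla free within 09:00–17:00: 09:00–10:00, 11:15–11:30, 13:45–15:45, 16:00–17:00.
Isla ∩ Ulrich: 09:00–10:00, 11:15–11:30, 13:45–14:00, 14:30–15:45, 16:00–16:45.
Isla ∩ Ulrich ∩ Hiro: 09:15–09:30, 14:45–15:45, 16:00–16:45.
Restricted to 10:00–15:15: 14:45–15:15.
Windows ≥ 15 min: 14:45–15:15.
Earliest such window starts at 14:45.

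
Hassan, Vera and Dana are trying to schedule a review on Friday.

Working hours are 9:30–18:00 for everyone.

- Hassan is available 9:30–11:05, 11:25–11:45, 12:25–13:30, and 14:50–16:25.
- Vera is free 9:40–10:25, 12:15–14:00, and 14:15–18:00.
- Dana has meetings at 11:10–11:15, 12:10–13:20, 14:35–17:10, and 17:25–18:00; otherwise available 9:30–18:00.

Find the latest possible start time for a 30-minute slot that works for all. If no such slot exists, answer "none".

09:55

Dana free within 09:30–18:00: 09:30–11:10, 11:15–12:10, 13:20–14:35, 17:10–17:25.
Hassan ∩ Vera: 09:40–10:25, 12:25–13:30, 14:50–16:25.
Hassan ∩ Vera ∩ Dana: 09:40–10:25, 13:20–13:30.
Windows ≥ 30 min: 09:40–10:25.
Latest start in the last window 09:40–10:25 is 10:25 − 30 min = 09:55.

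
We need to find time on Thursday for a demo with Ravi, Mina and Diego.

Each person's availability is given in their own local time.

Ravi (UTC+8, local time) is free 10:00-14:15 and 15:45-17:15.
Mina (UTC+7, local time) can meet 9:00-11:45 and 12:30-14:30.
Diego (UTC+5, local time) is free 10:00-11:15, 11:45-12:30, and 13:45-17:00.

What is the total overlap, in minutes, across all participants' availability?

Ravi → UTC: 02:00–06:15, 07:45–09:15.
Mina → UTC: 02:00–04:45, 05:30–07:30.
Diego → UTC: 05:00–06:15, 06:45–07:30, 08:45–12:00.
Ravi ∩ Mina: 02:00–04:45, 05:30–06:15.
Ravi ∩ Mina ∩ Diego: 05:30–06:15.
Total common minutes: 45.

45 minutes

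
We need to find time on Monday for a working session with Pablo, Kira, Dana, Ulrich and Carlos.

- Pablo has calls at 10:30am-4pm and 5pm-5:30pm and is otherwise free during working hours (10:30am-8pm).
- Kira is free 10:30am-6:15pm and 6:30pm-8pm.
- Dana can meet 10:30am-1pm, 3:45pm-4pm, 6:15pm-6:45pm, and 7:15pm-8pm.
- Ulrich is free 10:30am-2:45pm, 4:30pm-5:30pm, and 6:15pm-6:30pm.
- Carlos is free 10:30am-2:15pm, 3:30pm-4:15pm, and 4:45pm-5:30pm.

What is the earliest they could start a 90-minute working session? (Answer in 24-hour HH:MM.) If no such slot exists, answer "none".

Pablo free within 10:30–20:00: 16:00–17:00, 17:30–20:00.
Pablo ∩ Kira: 16:00–17:00, 17:30–18:15, 18:30–20:00.
Pablo ∩ Kira ∩ Dana: 18:30–18:45, 19:15–20:00.
Pablo ∩ Kira ∩ Dana ∩ Ulrich: (none).
Pablo ∩ Kira ∩ Dana ∩ Ulrich ∩ Carlos: (none).
Windows ≥ 90 min: (none).

none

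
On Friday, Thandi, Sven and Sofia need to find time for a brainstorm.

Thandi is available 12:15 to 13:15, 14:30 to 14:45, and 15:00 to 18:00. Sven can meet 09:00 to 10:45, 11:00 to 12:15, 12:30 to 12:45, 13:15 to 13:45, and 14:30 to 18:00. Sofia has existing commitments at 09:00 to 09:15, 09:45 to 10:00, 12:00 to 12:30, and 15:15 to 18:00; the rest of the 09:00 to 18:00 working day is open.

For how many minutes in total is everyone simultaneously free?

Sofia free within 09:00–18:00: 09:15–09:45, 10:00–12:00, 12:30–15:15.
Thandi ∩ Sven: 12:30–12:45, 14:30–14:45, 15:00–18:00.
Thandi ∩ Sven ∩ Sofia: 12:30–12:45, 14:30–14:45, 15:00–15:15.
Total common minutes: 15 + 15 + 15 = 45.

45 minutes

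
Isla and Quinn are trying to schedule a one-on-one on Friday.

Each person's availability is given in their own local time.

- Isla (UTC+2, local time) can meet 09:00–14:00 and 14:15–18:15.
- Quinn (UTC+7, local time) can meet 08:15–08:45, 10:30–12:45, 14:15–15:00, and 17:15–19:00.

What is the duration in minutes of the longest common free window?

Isla → UTC: 07:00–12:00, 12:15–16:15.
Quinn → UTC: 01:15–01:45, 03:30–05:45, 07:15–08:00, 10:15–12:00.
Isla ∩ Quinn: 07:15–08:00, 10:15–12:00.
Common window lengths: 45, 105 min; longest is 105.

105 minutes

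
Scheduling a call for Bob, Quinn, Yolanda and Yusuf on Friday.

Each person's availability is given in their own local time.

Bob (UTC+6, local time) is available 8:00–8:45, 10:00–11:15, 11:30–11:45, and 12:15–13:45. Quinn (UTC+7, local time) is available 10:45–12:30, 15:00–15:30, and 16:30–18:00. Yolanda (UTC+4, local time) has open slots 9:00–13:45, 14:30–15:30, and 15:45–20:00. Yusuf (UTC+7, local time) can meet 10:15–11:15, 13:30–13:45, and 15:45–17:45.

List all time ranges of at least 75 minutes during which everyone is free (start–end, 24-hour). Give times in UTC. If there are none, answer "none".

Bob → UTC: 02:00–02:45, 04:00–05:15, 05:30–05:45, 06:15–07:45.
Quinn → UTC: 03:45–05:30, 08:00–08:30, 09:30–11:00.
Yolanda → UTC: 05:00–09:45, 10:30–11:30, 11:45–16:00.
Yusuf → UTC: 03:15–04:15, 06:30–06:45, 08:45–10:45.
Bob ∩ Quinn: 04:00–05:15.
Bob ∩ Quinn ∩ Yolanda: 05:00–05:15.
Bob ∩ Quinn ∩ Yolanda ∩ Yusuf: (none).
Windows ≥ 75 min: (none).

none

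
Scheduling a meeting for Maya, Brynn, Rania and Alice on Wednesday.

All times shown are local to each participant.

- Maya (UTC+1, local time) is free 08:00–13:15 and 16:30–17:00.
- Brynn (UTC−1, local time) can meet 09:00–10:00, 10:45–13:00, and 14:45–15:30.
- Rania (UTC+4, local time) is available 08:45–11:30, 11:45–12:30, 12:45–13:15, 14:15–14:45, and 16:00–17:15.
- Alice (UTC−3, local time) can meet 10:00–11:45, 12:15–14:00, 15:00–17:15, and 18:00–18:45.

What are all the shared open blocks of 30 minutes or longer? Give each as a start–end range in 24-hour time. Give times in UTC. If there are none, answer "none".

none

Maya → UTC: 07:00–12:15, 15:30–16:00.
Brynn → UTC: 10:00–11:00, 11:45–14:00, 15:45–16:30.
Rania → UTC: 04:45–07:30, 07:45–08:30, 08:45–09:15, 10:15–10:45, 12:00–13:15.
Alice → UTC: 13:00–14:45, 15:15–17:00, 18:00–20:15, 21:00–21:45.
Maya ∩ Brynn: 10:00–11:00, 11:45–12:15, 15:45–16:00.
Maya ∩ Brynn ∩ Rania: 10:15–10:45, 12:00–12:15.
Maya ∩ Brynn ∩ Rania ∩ Alice: (none).
Windows ≥ 30 min: (none).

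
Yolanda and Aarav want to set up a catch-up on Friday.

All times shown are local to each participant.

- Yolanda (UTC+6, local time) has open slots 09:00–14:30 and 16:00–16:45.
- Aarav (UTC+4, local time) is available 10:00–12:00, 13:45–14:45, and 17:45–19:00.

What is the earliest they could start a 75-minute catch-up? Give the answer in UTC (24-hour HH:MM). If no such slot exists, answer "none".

06:00

Yolanda → UTC: 03:00–08:30, 10:00–10:45.
Aarav → UTC: 06:00–08:00, 09:45–10:45, 13:45–15:00.
Yolanda ∩ Aarav: 06:00–08:00, 10:00–10:45.
Windows ≥ 75 min: 06:00–08:00.
Earliest such window starts at 06:00.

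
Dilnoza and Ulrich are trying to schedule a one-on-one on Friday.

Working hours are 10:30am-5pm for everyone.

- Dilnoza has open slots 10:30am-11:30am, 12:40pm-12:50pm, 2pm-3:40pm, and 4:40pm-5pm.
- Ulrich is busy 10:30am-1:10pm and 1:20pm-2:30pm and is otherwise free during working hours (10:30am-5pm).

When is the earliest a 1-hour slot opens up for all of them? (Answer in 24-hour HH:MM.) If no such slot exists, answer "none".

Ulrich free within 10:30–17:00: 13:10–13:20, 14:30–17:00.
Dilnoza ∩ Ulrich: 14:30–15:40, 16:40–17:00.
Windows ≥ 60 min: 14:30–15:40.
Earliest such window starts at 14:30.

14:30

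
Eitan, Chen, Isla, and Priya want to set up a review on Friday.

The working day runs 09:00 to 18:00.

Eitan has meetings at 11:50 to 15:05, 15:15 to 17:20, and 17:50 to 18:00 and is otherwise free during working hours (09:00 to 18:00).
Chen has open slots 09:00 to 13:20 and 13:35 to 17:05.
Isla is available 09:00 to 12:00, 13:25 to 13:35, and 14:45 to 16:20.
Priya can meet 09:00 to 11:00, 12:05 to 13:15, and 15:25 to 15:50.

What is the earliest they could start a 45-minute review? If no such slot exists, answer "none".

09:00

Eitan free within 09:00–18:00: 09:00–11:50, 15:05–15:15, 17:20–17:50.
Eitan ∩ Chen: 09:00–11:50, 15:05–15:15.
Eitan ∩ Chen ∩ Isla: 09:00–11:50, 15:05–15:15.
Eitan ∩ Chen ∩ Isla ∩ Priya: 09:00–11:00.
Windows ≥ 45 min: 09:00–11:00.
Earliest such window starts at 09:00.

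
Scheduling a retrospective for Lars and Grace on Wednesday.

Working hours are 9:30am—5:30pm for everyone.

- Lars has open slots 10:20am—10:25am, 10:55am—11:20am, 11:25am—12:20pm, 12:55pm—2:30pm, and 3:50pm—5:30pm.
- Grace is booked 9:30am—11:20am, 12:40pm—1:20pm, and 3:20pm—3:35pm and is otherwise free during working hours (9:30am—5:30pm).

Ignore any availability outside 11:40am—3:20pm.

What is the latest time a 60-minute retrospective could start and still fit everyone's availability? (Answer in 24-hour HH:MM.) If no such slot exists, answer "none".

13:30

Grace free within 09:30–17:30: 11:20–12:40, 13:20–15:20, 15:35–17:30.
Lars ∩ Grace: 11:25–12:20, 13:20–14:30, 15:50–17:30.
Restricted to 11:40–15:20: 11:40–12:20, 13:20–14:30.
Windows ≥ 60 min: 13:20–14:30.
Latest start in the last window 13:20–14:30 is 14:30 − 60 min = 13:30.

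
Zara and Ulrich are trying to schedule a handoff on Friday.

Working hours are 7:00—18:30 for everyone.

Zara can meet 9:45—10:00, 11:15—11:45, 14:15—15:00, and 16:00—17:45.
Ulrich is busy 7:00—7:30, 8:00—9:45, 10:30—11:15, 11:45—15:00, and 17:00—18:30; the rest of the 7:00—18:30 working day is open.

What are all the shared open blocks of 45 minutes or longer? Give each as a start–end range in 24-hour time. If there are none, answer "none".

Ulrich free within 07:00–18:30: 07:30–08:00, 09:45–10:30, 11:15–11:45, 15:00–17:00.
Zara ∩ Ulrich: 09:45–10:00, 11:15–11:45, 16:00–17:00.
Windows ≥ 45 min: 16:00–17:00.

16:00–17:00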